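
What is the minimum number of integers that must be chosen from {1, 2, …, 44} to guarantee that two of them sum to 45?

Partition {1, …, 44} into 22 pairs: {1,44}, {2,43}, …, {22,23}.
Choosing 22 integers — say the integers 1 through 22 — takes one from each pair and avoids the property.
Choosing 23 forces two into the same pair by pigeonhole, and those sum to 45. So 23.

23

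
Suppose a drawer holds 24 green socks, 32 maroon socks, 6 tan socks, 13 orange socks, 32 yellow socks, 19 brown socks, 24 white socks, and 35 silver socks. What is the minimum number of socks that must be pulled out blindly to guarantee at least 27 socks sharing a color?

165

Treat the 8 colors as pigeonholes.
In the worst case we take at most 26 of each color, but all 24 green, all 6 tan, all 13 orange, all 19 brown, and all 24 white (fewer than 26), giving 24 + 26 + 6 + 13 + 26 + 19 + 24 + 26 = 164.
One more sock then forces some color to 27, so 164 + 1 = 165.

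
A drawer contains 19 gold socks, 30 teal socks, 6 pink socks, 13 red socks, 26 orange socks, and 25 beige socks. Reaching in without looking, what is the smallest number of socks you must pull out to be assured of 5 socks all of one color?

25

The worst case takes 4 socks of each color without reaching 5 of any: 6 × 4 = 24.
The next sock must bring some color to 5, so 24 + 1 = 25.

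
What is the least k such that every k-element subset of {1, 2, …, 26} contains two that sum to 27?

Partition {1, …, 26} into 13 pairs: {1,26}, {2,25}, …, {13,14}.
Choosing 13 integers — say the integers 1 through 13 — takes one from each pair and avoids the property.
Choosing 14 forces two into the same pair by pigeonhole, and those sum to 27. So 14.

14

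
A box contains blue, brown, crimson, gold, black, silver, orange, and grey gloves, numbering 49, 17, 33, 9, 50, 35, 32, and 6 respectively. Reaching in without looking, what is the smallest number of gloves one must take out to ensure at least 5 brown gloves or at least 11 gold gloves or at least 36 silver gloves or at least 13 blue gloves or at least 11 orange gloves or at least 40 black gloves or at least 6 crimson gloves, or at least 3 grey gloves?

117

The worst case stops just short of every target: 12 blue, 4 brown, 5 crimson, all 9 gold, 39 black, 35 silver, 10 orange, 2 grey — 12 + 4 + 5 + 9 + 39 + 35 + 10 + 2 = 116 gloves.
One more glove must push some color to its target, so 116 + 1 = 117.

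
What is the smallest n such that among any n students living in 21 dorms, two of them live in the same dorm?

There are 21 dorms acting as pigeonholes.
With 21 students we could place one in each, avoiding any repeat.
One more forces some class to hold 2, so 21 + 1 = 22.

22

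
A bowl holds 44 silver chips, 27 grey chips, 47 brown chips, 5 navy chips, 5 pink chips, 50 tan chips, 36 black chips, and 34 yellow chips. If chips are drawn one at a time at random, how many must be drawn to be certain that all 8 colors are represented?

The hardest color to obtain is navy: we could draw every other chip first — 248 − 5 = 243 chips — without a single navy one.
The next draw must be navy, so 243 + 1 = 244.

244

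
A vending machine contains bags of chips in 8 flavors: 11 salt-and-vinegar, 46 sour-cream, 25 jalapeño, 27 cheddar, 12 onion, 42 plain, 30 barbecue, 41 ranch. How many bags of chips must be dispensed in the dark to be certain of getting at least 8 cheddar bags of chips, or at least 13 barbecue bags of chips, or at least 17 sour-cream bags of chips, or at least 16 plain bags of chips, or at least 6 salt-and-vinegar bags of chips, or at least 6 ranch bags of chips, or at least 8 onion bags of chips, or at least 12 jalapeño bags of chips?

79

The worst case stops just short of every target: 5 salt-and-vinegar, 16 sour-cream, 11 jalapeño, 7 cheddar, 7 onion, 15 plain, 12 barbecue, 5 ranch — 5 + 16 + 11 + 7 + 7 + 15 + 12 + 5 = 78 bags of chips.
One more bag of chips must push some flavor to its target, so 78 + 1 = 79.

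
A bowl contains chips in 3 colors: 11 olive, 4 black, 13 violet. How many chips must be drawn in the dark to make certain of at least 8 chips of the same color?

In the worst case we take at most 7 of each color, but all 4 black (fewer than 7), giving 7 + 4 + 7 = 18.
One more chip then forces some color to 8, so 18 + 1 = 19.

19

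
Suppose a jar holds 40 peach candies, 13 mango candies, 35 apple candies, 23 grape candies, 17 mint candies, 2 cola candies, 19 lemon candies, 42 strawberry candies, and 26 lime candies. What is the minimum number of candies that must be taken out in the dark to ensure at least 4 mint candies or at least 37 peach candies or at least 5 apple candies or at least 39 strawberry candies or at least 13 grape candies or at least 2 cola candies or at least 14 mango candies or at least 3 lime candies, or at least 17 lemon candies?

The worst case stops just short of every target: 36 peach, 13 mango, 4 apple, 12 grape, 3 mint, 1 cola, 16 lemon, 38 strawberry, 2 lime — 36 + 13 + 4 + 12 + 3 + 1 + 16 + 38 + 2 = 125 candies.
One more candy must push some flavor to its target, so 125 + 1 = 126.

126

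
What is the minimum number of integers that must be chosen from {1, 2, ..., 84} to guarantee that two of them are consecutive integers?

43

Partition {1, …, 84} into 42 pairs: {1,2}, {3,4}, …, {83,84}.
Choosing 42 integers — say the 42 even numbers 2, 4, …, 84 — takes one from each pair and avoids the property.
Choosing 43 forces two into the same pair by pigeonhole, and those are consecutive. So 43.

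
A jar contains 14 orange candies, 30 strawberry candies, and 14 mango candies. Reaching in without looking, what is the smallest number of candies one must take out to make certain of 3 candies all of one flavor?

Treat the 3 flavors as pigeonholes.
The worst case takes 2 candies of each flavor without reaching 3 of any: 3 × 2 = 6.
The next candy must bring some flavor to 3, so 6 + 1 = 7.

7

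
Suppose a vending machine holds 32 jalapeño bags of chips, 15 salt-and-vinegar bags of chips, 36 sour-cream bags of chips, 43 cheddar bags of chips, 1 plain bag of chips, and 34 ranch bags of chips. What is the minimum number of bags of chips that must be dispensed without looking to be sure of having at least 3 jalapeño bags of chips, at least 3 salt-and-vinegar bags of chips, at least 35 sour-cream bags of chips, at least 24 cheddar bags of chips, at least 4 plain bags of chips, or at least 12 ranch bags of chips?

The worst case stops just short of every target: 2 jalapeño, 2 salt-and-vinegar, 34 sour-cream, 23 cheddar, all 1 plain, 11 ranch — 2 + 2 + 34 + 23 + 1 + 11 = 73 bags of chips.
One more bag of chips must push some flavor to its target, so 73 + 1 = 74.

74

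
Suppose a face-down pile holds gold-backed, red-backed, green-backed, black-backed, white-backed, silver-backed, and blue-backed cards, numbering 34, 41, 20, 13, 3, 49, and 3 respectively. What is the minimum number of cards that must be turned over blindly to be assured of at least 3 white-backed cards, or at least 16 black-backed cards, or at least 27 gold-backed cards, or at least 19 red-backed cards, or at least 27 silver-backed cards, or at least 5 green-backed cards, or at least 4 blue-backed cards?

93

Each of the 7 back colors has its own threshold; avoid all of them simultaneously.
The worst case stops just short of every target: 26 gold-backed, 18 red-backed, 4 green-backed, all 13 black-backed, 2 white-backed, 26 silver-backed, 3 blue-backed — 26 + 18 + 4 + 13 + 2 + 26 + 3 = 92 cards.
One more card must push some back color to its target, so 92 + 1 = 93.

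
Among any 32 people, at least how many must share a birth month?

If each of the 12 months of the year held at most 2, the total would be at most 12 × 2 = 24 < 32, a contradiction.
So at least one holds ⌈32/12⌉ = 3.

3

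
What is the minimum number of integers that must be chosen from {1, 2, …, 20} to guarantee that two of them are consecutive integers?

Partition {1, …, 20} into 10 pairs: {1,2}, {3,4}, …, {19,20}.
Choosing 10 integers — say the 10 even numbers 2, 4, …, 20 — takes one from each pair and avoids the property.
Choosing 11 forces two into the same pair by pigeonhole, and those are consecutive. So 11.

11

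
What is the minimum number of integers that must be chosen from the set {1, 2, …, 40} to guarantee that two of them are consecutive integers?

21

Partition {1, …, 40} into 20 pairs: {1,2}, {3,4}, …, {39,40}.
Choosing 20 integers — say the 20 even numbers 2, 4, …, 40 — takes one from each pair and avoids the property.
Choosing 21 forces two into the same pair by pigeonhole, and those are consecutive. So 21.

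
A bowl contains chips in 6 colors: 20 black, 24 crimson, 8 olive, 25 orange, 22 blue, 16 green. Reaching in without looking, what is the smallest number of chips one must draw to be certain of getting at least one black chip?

To avoid black chips as long as possible, exhaust the other 5 colors first.
The worst case draws every non-black chip first: 24 + 8 + 25 + 22 + 16 = 95.
The next draw is then forced to be black, giving 95 + 1 = 96.

96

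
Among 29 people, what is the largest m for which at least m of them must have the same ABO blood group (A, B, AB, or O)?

8

The 29 people fall into 4 ABO blood groups.
If each of the 4 ABO blood groups held at most 7, the total would be at most 4 × 7 = 28 < 29, a contradiction.
So at least one holds ⌈29/4⌉ = 8.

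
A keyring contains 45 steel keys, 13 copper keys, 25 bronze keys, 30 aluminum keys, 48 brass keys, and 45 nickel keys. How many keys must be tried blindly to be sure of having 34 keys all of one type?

168

Treat the 6 types as pigeonholes.
In the worst case we take at most 33 of each type, but all 13 copper, all 25 bronze, and all 30 aluminum (fewer than 33), giving 33 + 13 + 25 + 30 + 33 + 33 = 167.
One more key then forces some type to 34, so 167 + 1 = 168.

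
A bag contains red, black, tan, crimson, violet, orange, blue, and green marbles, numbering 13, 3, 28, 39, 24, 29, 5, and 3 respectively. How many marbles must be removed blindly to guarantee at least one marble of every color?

142

The hardest color to obtain is black: we could draw every other marble first — 144 − 3 = 141 marbles — without a single black one.
The next draw must be black, so 141 + 1 = 142.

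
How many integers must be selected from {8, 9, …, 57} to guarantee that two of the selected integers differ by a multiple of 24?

Group the integers by remainder mod 24; there are 24 residue classes, each nonempty in this range.
Choosing one from each class (24 integers) avoids any shared remainder.
One more choice must repeat a class, so two differ by a multiple of 24. Hence 24 + 1 = 25.

25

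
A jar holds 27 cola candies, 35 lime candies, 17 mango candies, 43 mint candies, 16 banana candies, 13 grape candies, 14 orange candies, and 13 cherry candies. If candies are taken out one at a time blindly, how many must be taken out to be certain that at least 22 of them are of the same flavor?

137

In the worst case we take at most 21 of each flavor, but all 17 mango, all 16 banana, all 13 grape, all 14 orange, and all 13 cherry (fewer than 21), giving 21 + 21 + 17 + 21 + 16 + 13 + 14 + 13 = 136.
One more candy then forces some flavor to 22, so 136 + 1 = 137.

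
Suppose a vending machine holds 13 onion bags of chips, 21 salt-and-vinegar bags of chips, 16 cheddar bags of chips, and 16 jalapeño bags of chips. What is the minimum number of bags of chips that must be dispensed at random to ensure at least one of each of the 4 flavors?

The hardest flavor to obtain is onion: we could draw every other bag of chips first — 66 − 13 = 53 bags of chips — without a single onion one.
The next draw must be onion, so 53 + 1 = 54.

54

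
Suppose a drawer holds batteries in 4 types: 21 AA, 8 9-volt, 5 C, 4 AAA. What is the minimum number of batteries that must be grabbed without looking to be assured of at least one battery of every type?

The hardest type to obtain is AAA: we could draw every other battery first — 38 − 4 = 34 batteries — without a single AAA one.
The next draw must be AAA, so 34 + 1 = 35.

35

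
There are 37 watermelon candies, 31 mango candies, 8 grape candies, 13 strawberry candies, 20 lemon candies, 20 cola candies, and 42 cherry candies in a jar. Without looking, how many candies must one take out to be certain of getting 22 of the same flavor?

125

Treat the 7 flavors as pigeonholes.
In the worst case we take at most 21 of each flavor, but all 8 grape, all 13 strawberry, all 20 lemon, and all 20 cola (fewer than 21), giving 21 + 21 + 8 + 13 + 20 + 20 + 21 = 124.
One more candy then forces some flavor to 22, so 124 + 1 = 125.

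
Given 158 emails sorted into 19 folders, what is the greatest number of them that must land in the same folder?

9

The 158 emails fall into 19 folders.
If each of the 19 folders held at most 8, the total would be at most 19 × 8 = 152 < 158, a contradiction.
So at least one holds ⌈158/19⌉ = 9.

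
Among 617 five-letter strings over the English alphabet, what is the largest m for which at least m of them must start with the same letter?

24

There are 26 possible first letters, which serve as the pigeonholes.
If each of the 26 possible first letters held at most 23, the total would be at most 26 × 23 = 598 < 617, a contradiction.
So at least one holds ⌈617/26⌉ = 24.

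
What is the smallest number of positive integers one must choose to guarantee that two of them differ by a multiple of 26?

Two integers differ by a multiple of 26 exactly when they share a remainder mod 26.
There are 26 residue classes mod 26, so 26 integers can all lie in distinct classes.
One more integer must repeat a residue, giving a difference divisible by 26. So n = 26 + 1 = 27.

27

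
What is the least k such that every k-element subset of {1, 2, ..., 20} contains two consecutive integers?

11

Partition {1, …, 20} into 10 pairs: {1,2}, {3,4}, …, {19,20}.
Choosing 10 integers — say the 10 even numbers 2, 4, …, 20 — takes one from each pair and avoids the property.
Choosing 11 forces two into the same pair by pigeonhole, and those are consecutive. So 11.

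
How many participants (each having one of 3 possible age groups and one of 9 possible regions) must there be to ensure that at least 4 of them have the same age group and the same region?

There are 3 × 9 = 27 (age group, region) combinations acting as pigeonholes.
With 27 × 3 = 81 participants we could place exactly 3 in each, with no (age group, region) pair reaching 4.
One more forces some (age group, region) pair to hold 4, so 81 + 1 = 82.

82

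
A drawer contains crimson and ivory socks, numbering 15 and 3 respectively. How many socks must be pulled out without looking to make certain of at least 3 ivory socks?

18

The worst case draws every non-ivory sock first: 15.
The next 3 draws are then forced to be ivory, giving 15 + 3 = 18.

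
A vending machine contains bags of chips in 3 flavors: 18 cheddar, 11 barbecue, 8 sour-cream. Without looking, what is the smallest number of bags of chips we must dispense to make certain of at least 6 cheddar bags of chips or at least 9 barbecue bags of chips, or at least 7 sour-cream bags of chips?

20

Each of the 3 flavors has its own threshold; avoid all of them simultaneously.
The worst case stops just short of every target: 5 cheddar, 8 barbecue, 6 sour-cream — 5 + 8 + 6 = 19 bags of chips.
One more bag of chips must push some flavor to its target, so 19 + 1 = 20.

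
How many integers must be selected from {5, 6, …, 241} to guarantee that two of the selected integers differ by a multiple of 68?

69

Use the pigeonhole principle on residue classes: group the integers by remainder mod 68; there are 68 residue classes, each nonempty in this range.
Choosing one from each class (68 integers) avoids any shared remainder.
One more choice must repeat a class, so two differ by a multiple of 68. Hence 68 + 1 = 69.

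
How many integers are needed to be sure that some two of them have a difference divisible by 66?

67

Use the pigeonhole principle on residue classes: two integers differ by a multiple of 66 exactly when they share a remainder mod 66.
There are 66 residue classes mod 66, so 66 integers can all lie in distinct classes.
One more integer must repeat a residue, giving a difference divisible by 66. So n = 66 + 1 = 67.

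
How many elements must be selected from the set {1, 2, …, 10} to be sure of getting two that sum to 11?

6

Partition {1, …, 10} into 5 pairs: {1,10}, {2,9}, …, {5,6}.
Choosing 5 integers — say the integers 1 through 5 — takes one from each pair and avoids the property.
Choosing 6 forces two into the same pair by pigeonhole, and those sum to 11. So 6.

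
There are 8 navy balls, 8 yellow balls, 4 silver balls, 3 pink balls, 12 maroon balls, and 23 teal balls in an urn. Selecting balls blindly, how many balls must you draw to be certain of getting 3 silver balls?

57

The worst case draws every non-silver ball first: 8 + 8 + 3 + 12 + 23 = 54.
The next 3 draws are then forced to be silver, giving 54 + 3 = 57.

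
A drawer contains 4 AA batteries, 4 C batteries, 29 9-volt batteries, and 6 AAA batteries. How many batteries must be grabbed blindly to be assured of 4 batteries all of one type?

The worst case takes 3 batteries of each type without reaching 4 of any: 4 × 3 = 12.
The next battery must bring some type to 4, so 12 + 1 = 13.

13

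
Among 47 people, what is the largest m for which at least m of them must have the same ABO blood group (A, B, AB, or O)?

The 47 people fall into 4 ABO blood groups.
If each of the 4 ABO blood groups held at most 11, the total would be at most 4 × 11 = 44 < 47, a contradiction.
So at least one holds ⌈47/4⌉ = 12.

12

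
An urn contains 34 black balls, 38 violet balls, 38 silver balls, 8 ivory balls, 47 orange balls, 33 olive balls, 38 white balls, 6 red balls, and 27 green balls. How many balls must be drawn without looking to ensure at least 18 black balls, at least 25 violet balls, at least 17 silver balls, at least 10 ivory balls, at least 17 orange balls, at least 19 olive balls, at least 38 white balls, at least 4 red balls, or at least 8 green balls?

147

The worst case stops just short of every target: 17 black, 24 violet, 16 silver, all 8 ivory, 16 orange, 18 olive, 37 white, 3 red, 7 green — 17 + 24 + 16 + 8 + 16 + 18 + 37 + 3 + 7 = 146 balls.
One more ball must push some color to its target, so 146 + 1 = 147.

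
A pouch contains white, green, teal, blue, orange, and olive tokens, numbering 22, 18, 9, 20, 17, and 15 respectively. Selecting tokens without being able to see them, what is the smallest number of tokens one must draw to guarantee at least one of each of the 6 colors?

The hardest color to obtain is teal: we could draw every other token first — 101 − 9 = 92 tokens — without a single teal one.
The next draw must be teal, so 92 + 1 = 93.

93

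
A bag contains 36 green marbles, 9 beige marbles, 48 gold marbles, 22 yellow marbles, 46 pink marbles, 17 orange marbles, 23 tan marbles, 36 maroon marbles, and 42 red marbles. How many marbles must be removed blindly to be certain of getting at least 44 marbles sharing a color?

272

In the worst case we take at most 43 of each color, but all 36 green, all 9 beige, all 22 yellow, all 17 orange, all 23 tan, all 36 maroon, and all 42 red (fewer than 43), giving 36 + 9 + 43 + 22 + 43 + 17 + 23 + 36 + 42 = 271.
One more marble then forces some color to 44, so 271 + 1 = 272.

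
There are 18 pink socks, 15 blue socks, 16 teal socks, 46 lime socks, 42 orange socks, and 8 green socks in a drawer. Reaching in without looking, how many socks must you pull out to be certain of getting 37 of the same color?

In the worst case we take at most 36 of each color, but all 18 pink, all 15 blue, all 16 teal, and all 8 green (fewer than 36), giving 18 + 15 + 16 + 36 + 36 + 8 = 129.
One more sock then forces some color to 37, so 129 + 1 = 130.

130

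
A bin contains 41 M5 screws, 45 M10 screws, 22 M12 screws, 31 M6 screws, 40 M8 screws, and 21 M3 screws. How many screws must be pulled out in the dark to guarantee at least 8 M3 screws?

187

The worst case draws every non-M3 screw first: 41 + 45 + 22 + 31 + 40 = 179.
The next 8 draws are then forced to be M3, giving 179 + 8 = 187.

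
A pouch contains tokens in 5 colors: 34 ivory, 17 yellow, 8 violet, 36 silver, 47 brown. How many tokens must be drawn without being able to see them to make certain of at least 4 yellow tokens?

The worst case draws every non-yellow token first: 34 + 8 + 36 + 47 = 125.
The next 4 draws are then forced to be yellow, giving 125 + 4 = 129.

129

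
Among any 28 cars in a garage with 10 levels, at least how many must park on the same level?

3

The 28 cars fall into 10 levels.
If each of the 10 levels held at most 2, the total would be at most 10 × 2 = 20 < 28, a contradiction.
So at least one holds ⌈28/10⌉ = 3.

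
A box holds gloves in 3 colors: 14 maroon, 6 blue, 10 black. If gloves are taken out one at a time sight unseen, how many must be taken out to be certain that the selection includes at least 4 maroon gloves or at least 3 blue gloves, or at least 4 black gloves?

9

Each of the 3 colors has its own threshold; avoid all of them simultaneously.
The worst case stops just short of every target: 3 maroon, 2 blue, 3 black — 3 + 2 + 3 = 8 gloves.
One more glove must push some color to its target, so 8 + 1 = 9.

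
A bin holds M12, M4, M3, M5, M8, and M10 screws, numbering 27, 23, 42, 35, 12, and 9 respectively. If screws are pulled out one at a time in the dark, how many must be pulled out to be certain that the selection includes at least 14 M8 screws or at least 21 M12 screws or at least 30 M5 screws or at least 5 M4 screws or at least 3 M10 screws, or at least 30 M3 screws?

Each of the 6 sizes has its own threshold; avoid all of them simultaneously.
The worst case stops just short of every target: 20 M12, 4 M4, 29 M3, 29 M5, all 12 M8, 2 M10 — 20 + 4 + 29 + 29 + 12 + 2 = 96 screws.
One more screw must push some size to its target, so 96 + 1 = 97.

97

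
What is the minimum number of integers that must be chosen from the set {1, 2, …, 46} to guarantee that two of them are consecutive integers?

Partition {1, …, 46} into 23 pairs: {1,2}, {3,4}, …, {45,46}.
Choosing 23 integers — say the 23 even numbers 2, 4, …, 46 — takes one from each pair and avoids the property.
Choosing 24 forces two into the same pair by pigeonhole, and those are consecutive. So 24.

24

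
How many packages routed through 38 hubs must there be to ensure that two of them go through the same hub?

There are 38 hubs acting as pigeonholes.
With 38 packages we could place one in each, avoiding any repeat.
One more forces some class to hold 2, so 38 + 1 = 39.

39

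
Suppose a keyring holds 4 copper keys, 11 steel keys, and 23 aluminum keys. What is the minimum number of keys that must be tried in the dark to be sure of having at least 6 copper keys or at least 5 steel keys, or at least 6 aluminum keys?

The worst case stops just short of every target: all 4 copper, 4 steel, 5 aluminum — 4 + 4 + 5 = 13 keys.
One more key must push some type to its target, so 13 + 1 = 14.

14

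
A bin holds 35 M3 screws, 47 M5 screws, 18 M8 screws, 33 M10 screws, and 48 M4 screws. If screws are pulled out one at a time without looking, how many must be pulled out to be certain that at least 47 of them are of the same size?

179

In the worst case we take at most 46 of each size, but all 35 M3, all 18 M8, and all 33 M10 (fewer than 46), giving 35 + 46 + 18 + 33 + 46 = 178.
One more screw then forces some size to 47, so 178 + 1 = 179.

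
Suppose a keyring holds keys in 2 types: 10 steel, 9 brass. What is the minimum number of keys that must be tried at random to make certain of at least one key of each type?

The hardest type to obtain is brass: we could draw every other key first — 19 − 9 = 10 keys — without a single brass one.
The next draw must be brass, so 10 + 1 = 11.

11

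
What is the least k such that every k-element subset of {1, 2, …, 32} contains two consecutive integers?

17

Partition {1, …, 32} into 16 pairs: {1,2}, {3,4}, …, {31,32}.
Choosing 16 integers — say the 16 even numbers 2, 4, …, 32 — takes one from each pair and avoids the property.
Choosing 17 forces two into the same pair by pigeonhole, and those are consecutive. So 17.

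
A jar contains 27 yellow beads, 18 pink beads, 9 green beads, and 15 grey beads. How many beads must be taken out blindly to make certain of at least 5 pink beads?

The worst case draws every non-pink bead first: 27 + 9 + 15 = 51.
The next 5 draws are then forced to be pink, giving 51 + 5 = 56.

56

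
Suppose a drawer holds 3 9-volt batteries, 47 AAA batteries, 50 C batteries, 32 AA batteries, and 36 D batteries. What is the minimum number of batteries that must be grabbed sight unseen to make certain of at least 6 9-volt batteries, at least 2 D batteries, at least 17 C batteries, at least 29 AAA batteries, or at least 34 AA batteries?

81

The worst case stops just short of every target: all 3 9-volt, 28 AAA, 16 C, all 32 AA, 1 D — 3 + 28 + 16 + 32 + 1 = 80 batteries.
One more battery must push some type to its target, so 80 + 1 = 81.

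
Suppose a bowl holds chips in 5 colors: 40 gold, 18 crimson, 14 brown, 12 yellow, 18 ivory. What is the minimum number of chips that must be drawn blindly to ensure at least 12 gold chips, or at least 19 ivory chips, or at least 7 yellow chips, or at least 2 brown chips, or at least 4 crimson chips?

The worst case stops just short of every target: 11 gold, 3 crimson, 1 brown, 6 yellow, 18 ivory — 11 + 3 + 1 + 6 + 18 = 39 chips.
One more chip must push some color to its target, so 39 + 1 = 40.

40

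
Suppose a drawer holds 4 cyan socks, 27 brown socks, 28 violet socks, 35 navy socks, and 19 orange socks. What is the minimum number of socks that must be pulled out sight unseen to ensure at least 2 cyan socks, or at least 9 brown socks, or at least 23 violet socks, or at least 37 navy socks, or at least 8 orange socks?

74

The worst case stops just short of every target: 1 cyan, 8 brown, 22 violet, all 35 navy, 7 orange — 1 + 8 + 22 + 35 + 7 = 73 socks.
One more sock must push some color to its target, so 73 + 1 = 74.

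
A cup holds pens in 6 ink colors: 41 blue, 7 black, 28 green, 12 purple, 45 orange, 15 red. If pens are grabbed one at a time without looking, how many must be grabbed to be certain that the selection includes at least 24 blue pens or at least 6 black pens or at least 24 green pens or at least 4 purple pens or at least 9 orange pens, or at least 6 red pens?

The worst case stops just short of every target: 23 blue, 5 black, 23 green, 3 purple, 8 orange, 5 red — 23 + 5 + 23 + 3 + 8 + 5 = 67 pens.
One more pen must push some ink color to its target, so 67 + 1 = 68.

68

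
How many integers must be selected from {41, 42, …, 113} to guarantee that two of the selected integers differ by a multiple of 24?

25

Group the integers by remainder mod 24; there are 24 residue classes, each nonempty in this range.
Choosing one from each class (24 integers) avoids any shared remainder.
One more choice must repeat a class, so two differ by a multiple of 24. Hence 24 + 1 = 25.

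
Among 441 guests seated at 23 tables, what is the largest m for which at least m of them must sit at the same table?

20

The 441 guests fall into 23 tables.
If each of the 23 tables held at most 19, the total would be at most 23 × 19 = 437 < 441, a contradiction.
So at least one holds ⌈441/23⌉ = 20.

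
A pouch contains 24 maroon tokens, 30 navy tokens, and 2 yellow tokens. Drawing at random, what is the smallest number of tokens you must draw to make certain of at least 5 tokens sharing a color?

11

In the worst case we take at most 4 of each color, but all 2 yellow (fewer than 4), giving 4 + 4 + 2 = 10.
One more token then forces some color to 5, so 10 + 1 = 11.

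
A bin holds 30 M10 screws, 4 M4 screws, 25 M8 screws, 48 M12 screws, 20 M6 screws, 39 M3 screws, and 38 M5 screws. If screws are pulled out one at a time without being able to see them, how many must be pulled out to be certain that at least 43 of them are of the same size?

199

In the worst case we take at most 42 of each size, but all 30 M10, all 4 M4, all 25 M8, all 20 M6, all 39 M3, and all 38 M5 (fewer than 42), giving 30 + 4 + 25 + 42 + 20 + 39 + 38 = 198.
One more screw then forces some size to 43, so 198 + 1 = 199.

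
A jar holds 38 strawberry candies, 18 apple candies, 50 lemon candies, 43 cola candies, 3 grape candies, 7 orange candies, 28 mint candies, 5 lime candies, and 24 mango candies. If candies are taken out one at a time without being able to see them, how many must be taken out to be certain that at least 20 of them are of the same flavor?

Treat the 9 flavors as pigeonholes.
In the worst case we take at most 19 of each flavor, but all 18 apple, all 3 grape, all 7 orange, and all 5 lime (fewer than 19), giving 19 + 18 + 19 + 19 + 3 + 7 + 19 + 5 + 19 = 128.
One more candy then forces some flavor to 20, so 128 + 1 = 129.

129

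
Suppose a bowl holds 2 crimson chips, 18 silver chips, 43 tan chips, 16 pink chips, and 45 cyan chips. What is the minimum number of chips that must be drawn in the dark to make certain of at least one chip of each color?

The hardest color to obtain is crimson: we could draw every other chip first — 124 − 2 = 122 chips — without a single crimson one.
The next draw must be crimson, so 122 + 1 = 123.

123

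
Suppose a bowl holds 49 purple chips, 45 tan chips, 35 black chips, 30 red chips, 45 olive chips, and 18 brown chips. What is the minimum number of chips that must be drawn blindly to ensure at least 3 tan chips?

To avoid tan chips as long as possible, exhaust the other 5 colors first.
The worst case draws every non-tan chip first: 49 + 35 + 30 + 45 + 18 = 177.
The next 3 draws are then forced to be tan, giving 177 + 3 = 180.

180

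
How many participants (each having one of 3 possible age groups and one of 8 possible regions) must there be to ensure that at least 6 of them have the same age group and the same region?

There are 3 × 8 = 24 (age group, region) combinations acting as pigeonholes.
With 24 × 5 = 120 participants we could place exactly 5 in each, with no (age group, region) pair reaching 6.
One more forces some (age group, region) pair to hold 6, so 120 + 1 = 121.

121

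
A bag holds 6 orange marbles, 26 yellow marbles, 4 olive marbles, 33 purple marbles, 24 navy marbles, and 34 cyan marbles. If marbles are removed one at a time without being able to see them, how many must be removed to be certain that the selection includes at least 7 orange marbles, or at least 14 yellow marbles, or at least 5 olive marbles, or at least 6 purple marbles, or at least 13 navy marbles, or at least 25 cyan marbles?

Each of the 6 colors has its own threshold; avoid all of them simultaneously.
The worst case stops just short of every target: 6 orange, 13 yellow, 4 olive, 5 purple, 12 navy, 24 cyan — 6 + 13 + 4 + 5 + 12 + 24 = 64 marbles.
One more marble must push some color to its target, so 64 + 1 = 65.

65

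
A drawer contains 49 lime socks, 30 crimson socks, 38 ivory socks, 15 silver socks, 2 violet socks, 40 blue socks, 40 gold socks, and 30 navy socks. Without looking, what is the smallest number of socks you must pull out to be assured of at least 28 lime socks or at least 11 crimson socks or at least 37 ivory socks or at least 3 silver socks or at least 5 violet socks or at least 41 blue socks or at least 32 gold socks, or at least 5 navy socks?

153

The worst case stops just short of every target: 27 lime, 10 crimson, 36 ivory, 2 silver, all 2 violet, 40 blue, 31 gold, 4 navy — 27 + 10 + 36 + 2 + 2 + 40 + 31 + 4 = 152 socks.
One more sock must push some color to its target, so 152 + 1 = 153.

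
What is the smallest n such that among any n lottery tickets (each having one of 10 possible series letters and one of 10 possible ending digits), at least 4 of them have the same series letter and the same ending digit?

301

There are 10 × 10 = 100 (series letter, ending digit) combinations acting as pigeonholes.
With 100 × 3 = 300 lottery tickets we could place exactly 3 in each, with no (series letter, ending digit) pair reaching 4.
One more forces some (series letter, ending digit) pair to hold 4, so 300 + 1 = 301.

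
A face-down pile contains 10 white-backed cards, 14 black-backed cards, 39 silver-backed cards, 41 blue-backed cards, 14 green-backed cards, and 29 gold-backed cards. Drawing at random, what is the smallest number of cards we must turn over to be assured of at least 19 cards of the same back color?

In the worst case we take at most 18 of each back color, but all 10 white-backed, all 14 black-backed, and all 14 green-backed (fewer than 18), giving 10 + 14 + 18 + 18 + 14 + 18 = 92.
One more card then forces some back color to 19, so 92 + 1 = 93.

93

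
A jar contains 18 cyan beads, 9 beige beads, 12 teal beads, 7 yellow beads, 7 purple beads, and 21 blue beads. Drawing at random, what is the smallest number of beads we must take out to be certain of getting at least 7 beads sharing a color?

Treat the 6 colors as pigeonholes.
The worst case takes 6 beads of each color without reaching 7 of any: 6 × 6 = 36.
The next bead must bring some color to 7, so 36 + 1 = 37.

37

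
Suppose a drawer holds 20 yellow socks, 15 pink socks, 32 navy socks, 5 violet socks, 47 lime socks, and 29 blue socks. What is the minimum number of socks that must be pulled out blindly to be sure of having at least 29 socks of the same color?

In the worst case we take at most 28 of each color, but all 20 yellow, all 15 pink, and all 5 violet (fewer than 28), giving 20 + 15 + 28 + 5 + 28 + 28 = 124.
One more sock then forces some color to 29, so 124 + 1 = 125.

125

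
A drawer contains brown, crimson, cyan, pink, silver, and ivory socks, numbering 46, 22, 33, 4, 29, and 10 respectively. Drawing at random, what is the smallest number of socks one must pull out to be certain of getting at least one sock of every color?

141

The hardest color to obtain is pink: we could draw every other sock first — 144 − 4 = 140 socks — without a single pink one.
The next draw must be pink, so 140 + 1 = 141.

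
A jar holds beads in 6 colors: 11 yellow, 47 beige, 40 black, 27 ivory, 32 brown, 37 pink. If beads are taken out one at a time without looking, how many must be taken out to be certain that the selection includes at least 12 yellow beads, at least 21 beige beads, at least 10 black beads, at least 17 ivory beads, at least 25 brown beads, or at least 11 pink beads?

The worst case stops just short of every target: 11 yellow, 20 beige, 9 black, 16 ivory, 24 brown, 10 pink — 11 + 20 + 9 + 16 + 24 + 10 = 90 beads.
One more bead must push some color to its target, so 90 + 1 = 91.

91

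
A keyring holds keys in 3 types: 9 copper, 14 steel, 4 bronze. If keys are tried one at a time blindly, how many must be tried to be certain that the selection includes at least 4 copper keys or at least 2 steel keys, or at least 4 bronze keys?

8

The worst case stops just short of every target: 3 copper, 1 steel, 3 bronze — 3 + 1 + 3 = 7 keys.
One more key must push some type to its target, so 7 + 1 = 8.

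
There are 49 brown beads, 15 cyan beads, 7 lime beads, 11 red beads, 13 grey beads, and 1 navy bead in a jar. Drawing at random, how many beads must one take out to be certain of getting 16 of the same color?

63

Treat the 6 colors as pigeonholes.
In the worst case we take at most 15 of each color, but all 7 lime, all 11 red, all 13 grey, and all 1 navy (fewer than 15), giving 15 + 15 + 7 + 11 + 13 + 1 = 62.
One more bead then forces some color to 16, so 62 + 1 = 63.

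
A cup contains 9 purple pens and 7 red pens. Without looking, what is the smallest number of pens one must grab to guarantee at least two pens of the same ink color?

3

Treat the 2 ink colors as pigeonholes.
The worst case takes 1 pen of each ink color without reaching 2 of any: 2 × 1 = 2.
The next pen must bring some ink color to 2, so 2 + 1 = 3.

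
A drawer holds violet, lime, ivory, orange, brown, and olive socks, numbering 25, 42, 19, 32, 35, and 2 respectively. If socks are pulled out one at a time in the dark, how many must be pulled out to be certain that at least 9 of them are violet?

To avoid violet socks as long as possible, exhaust the other 5 colors first.
The worst case draws every non-violet sock first: 42 + 19 + 32 + 35 + 2 = 130.
The next 9 draws are then forced to be violet, giving 130 + 9 = 139.

139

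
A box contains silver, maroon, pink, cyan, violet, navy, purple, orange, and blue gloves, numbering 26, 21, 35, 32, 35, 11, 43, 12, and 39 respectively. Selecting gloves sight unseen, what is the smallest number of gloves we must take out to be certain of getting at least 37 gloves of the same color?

In the worst case we take at most 36 of each color, but all 26 silver, all 21 maroon, all 35 pink, all 32 cyan, all 35 violet, all 11 navy, and all 12 orange (fewer than 36), giving 26 + 21 + 35 + 32 + 35 + 11 + 36 + 12 + 36 = 244.
One more glove then forces some color to 37, so 244 + 1 = 245.

245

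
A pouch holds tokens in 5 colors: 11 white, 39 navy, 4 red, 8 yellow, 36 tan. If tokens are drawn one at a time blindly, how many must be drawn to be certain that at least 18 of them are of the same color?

Treat the 5 colors as pigeonholes.
In the worst case we take at most 17 of each color, but all 11 white, all 4 red, and all 8 yellow (fewer than 17), giving 11 + 17 + 4 + 8 + 17 = 57.
One more token then forces some color to 18, so 57 + 1 = 58.

58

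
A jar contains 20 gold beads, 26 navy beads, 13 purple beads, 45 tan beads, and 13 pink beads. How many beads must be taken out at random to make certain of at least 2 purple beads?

The worst case draws every non-purple bead first: 20 + 26 + 45 + 13 = 104.
The next 2 draws are then forced to be purple, giving 104 + 2 = 106.

106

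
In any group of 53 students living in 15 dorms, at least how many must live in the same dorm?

4

The 53 students fall into 15 dorms.
If each of the 15 dorms held at most 3, the total would be at most 15 × 3 = 45 < 53, a contradiction.
So at least one holds ⌈53/15⌉ = 4.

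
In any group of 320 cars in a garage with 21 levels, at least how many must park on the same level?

16

The 320 cars fall into 21 levels.
If each of the 21 levels held at most 15, the total would be at most 21 × 15 = 315 < 320, a contradiction.
So at least one holds ⌈320/21⌉ = 16.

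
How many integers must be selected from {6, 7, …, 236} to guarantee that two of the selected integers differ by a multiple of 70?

Group the integers by remainder mod 70; there are 70 residue classes, each nonempty in this range.
Choosing one from each class (70 integers) avoids any shared remainder.
One more choice must repeat a class, so two differ by a multiple of 70. Hence 70 + 1 = 71.

71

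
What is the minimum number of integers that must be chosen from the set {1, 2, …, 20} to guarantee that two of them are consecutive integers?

Partition {1, …, 20} into 10 pairs: {1,2}, {3,4}, …, {19,20}.
Choosing 10 integers — say the 10 even numbers 2, 4, …, 20 — takes one from each pair and avoids the property.
Choosing 11 forces two into the same pair by pigeonhole, and those are consecutive. So 11.

11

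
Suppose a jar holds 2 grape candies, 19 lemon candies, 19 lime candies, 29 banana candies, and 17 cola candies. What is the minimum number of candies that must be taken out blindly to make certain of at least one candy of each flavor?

85

The hardest flavor to obtain is grape: we could draw every other candy first — 86 − 2 = 84 candies — without a single grape one.
The next draw must be grape, so 84 + 1 = 85.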